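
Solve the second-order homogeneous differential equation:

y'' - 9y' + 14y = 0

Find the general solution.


Characteristic equation: r² - 9r + 14 = 0.
Factor: (r - 7)(r - 2) = 0 ⇒ r = 7, 2 (distinct real).
General solution: y = C₁e^(7x) + C₂e^(2x).


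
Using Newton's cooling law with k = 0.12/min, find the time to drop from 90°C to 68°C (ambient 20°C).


From T(t) = T_a + (T₀ - T_a)e^(-kt), set T(t) = 68:
(68 - 20) / (90 - 20) = e^(-0.12t), so t = -ln(0.686)/0.12 ≈ 3.1 minutes.


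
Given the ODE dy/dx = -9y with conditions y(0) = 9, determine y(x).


General solution of y' = -9y is y = Ce^(-9x).
Apply y(0) = 9: C = 9.
Particular solution: y = 9e^(-9x).


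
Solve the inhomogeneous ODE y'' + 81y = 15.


Homogeneous part: r² + 81 = 0 ⇒ r = ±9i, so y_h = C₁cos(9x) + C₂sin(9x).
Try constant y_p = A; plug in: 81A = 15 ⇒ A = 5/27.
General solution: y = C₁cos(9x) + C₂sin(9x) + 5/27.


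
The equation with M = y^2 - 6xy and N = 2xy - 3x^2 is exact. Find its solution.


Check exactness: ∂M/∂y = 2y - 6x and ∂N/∂x = 2y - 6x; equal, so the equation is exact.
Integrate M with respect to x (treating y as constant): ∫M dx = xy^2 - 3x^2y + h(y).
Differentiate w.r.t. y and set equal to N: all terms match, so h'(y) = 0 and h is a constant absorbed into C.
General solution: xy^2 - 3x^2y = C.


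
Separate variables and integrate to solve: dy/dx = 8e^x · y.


Separate variables: dy/y = 8e^x dx.
Integrate: ln|y| = 8e^x + C₀.
Exponentiate: y = Ce^(8e^x).


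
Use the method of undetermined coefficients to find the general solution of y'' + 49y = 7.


Homogeneous part: r² + 49 = 0 ⇒ r = ±7i, so y_h = C₁cos(7x) + C₂sin(7x).
Try constant y_p = A; plug in: 49A = 7 ⇒ A = 1/7.
General solution: y = C₁cos(7x) + C₂sin(7x) + 1/7.


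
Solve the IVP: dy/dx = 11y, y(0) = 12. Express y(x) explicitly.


General solution of y' = 11y is y = Ce^(11x).
Apply y(0) = 12: C = 12.
Particular solution: y = 12e^(11x).


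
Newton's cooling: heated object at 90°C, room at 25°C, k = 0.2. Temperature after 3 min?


Newton's law: dT/dt = -k(T - T_a) has solution T(t) = T_a + (T₀ - T_a)e^(-kt).
Plug in T_a = 25, T₀ = 90, k = 0.2, t = 3: T(3) = 25 + (65)e^(-0.60) ≈ 60.7°C.


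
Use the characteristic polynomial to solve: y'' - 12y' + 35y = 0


Characteristic equation: r² - 12r + 35 = 0.
Factor: (r - 7)(r - 5) = 0 ⇒ r = 7, 5 (distinct real).
General solution: y = C₁e^(7x) + C₂e^(5x).


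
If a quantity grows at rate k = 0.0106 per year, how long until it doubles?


Exponential growth: P(t) = P₀ e^(0.0106t). Set P(t)/P₀ = 2: e^(0.0106t) = 2.
Solve: t = ln(2)/0.0106 ≈ 65.39 years.


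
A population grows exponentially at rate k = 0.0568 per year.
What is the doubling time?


Exponential growth: P(t) = P₀ e^(0.0568t). Set P(t)/P₀ = 2: e^(0.0568t) = 2.
Solve: t = ln(2)/0.0568 ≈ 12.20 years.


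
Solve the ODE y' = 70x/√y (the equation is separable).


Separate: √y dy = 70x dx.
Integrate: (2/3)y^(3/2) = 35x² + C.


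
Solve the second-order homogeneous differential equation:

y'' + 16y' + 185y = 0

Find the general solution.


Characteristic equation: r² + 16r + 185 = 0.
Discriminant is negative; roots r = -8 ± 11i (complex conjugate pair).
General solution uses e^(α x)(C₁ cos(β x) + C₂ sin(β x)): y = e^(-8x)(C₁cos(11x) + C₂sin(11x)).


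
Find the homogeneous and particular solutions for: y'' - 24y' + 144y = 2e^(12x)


Characteristic polynomial (r - 12)² = 0; repeated root r = 12.
y_h = (C₁ + C₂x)e^(12x). Forcing matches the repeated root (resonance), so try y_p = Ax² e^(12x).
Substitute and solve for A: 2A = 2, so A = 1.
General solution: y = (C₁ + C₂x + x²)e^(12x).


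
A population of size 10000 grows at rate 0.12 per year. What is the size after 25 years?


The ODE dP/dt = 0.12P has solution P(t) = P(0)e^(0.12t).
Substitute P(0) = 10000 and t = 25: P(25) = 10000 e^(3.00) ≈ 200855.


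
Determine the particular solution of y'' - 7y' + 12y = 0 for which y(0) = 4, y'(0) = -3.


Characteristic roots of r² - 7r + 12 = 0 are 4, 3.
General solution y = c₁ e^(4x) + c₂ e^(3x).
Apply y(0) = 4: c₁ + c₂ = 4. Apply y'(0) = -3: 4 c₁ + 3 c₂ = -3.
Solve: c₁ = -15, c₂ = 19.
Particular solution: y = -15e^(4x) + 19e^(3x).


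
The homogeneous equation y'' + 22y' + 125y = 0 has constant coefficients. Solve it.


Characteristic equation: r² + 22r + 125 = 0.
Discriminant is negative; roots r = -11 ± 2i (complex conjugate pair).
General solution uses e^(α x)(C₁ cos(β x) + C₂ sin(β x)): y = e^(-11x)(C₁cos(2x) + C₂sin(2x)).


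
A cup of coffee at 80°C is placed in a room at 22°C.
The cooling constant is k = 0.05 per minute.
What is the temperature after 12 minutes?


Newton's law: dT/dt = -k(T - T_a) has solution T(t) = T_a + (T₀ - T_a)e^(-kt).
Plug in T_a = 22, T₀ = 80, k = 0.05, t = 12: T(12) = 22 + (58)e^(-0.60) ≈ 53.8°C.


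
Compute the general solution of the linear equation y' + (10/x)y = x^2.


P(x) = 10/x ⇒ μ = x^10.
(x^10 y)' = x^10·x^2 = x^12.
Integrate: x^10 y = x^13/(13) + C.
Solve for y: y = (1/13)x^3 + C/x^10.


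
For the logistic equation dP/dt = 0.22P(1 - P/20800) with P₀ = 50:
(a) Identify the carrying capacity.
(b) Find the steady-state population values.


Logistic ODE dP/dt = 0.22P(1 - P/20800) has equilibria where dP/dt = 0, i.e. P = 0 or P = 20800.
The coefficient (1 - P/K) = 0 when P = K, identifying K = 20800 as the carrying capacity.
(a) K = 20800; (b) equilibria P = 0 and P = 20800.


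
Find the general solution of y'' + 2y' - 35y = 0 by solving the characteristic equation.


Characteristic equation: r² + 2r - 35 = 0.
Factor: (r - 5)(r + 7) = 0 ⇒ r = 5, -7 (distinct real).
General solution: y = C₁e^(5x) + C₂e^(-7x).


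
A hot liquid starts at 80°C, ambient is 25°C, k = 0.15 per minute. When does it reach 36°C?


From T(t) = T_a + (T₀ - T_a)e^(-kt), set T(t) = 36:
(36 - 25) / (80 - 25) = e^(-0.15t), so t = -ln(0.200)/0.15 ≈ 10.7 minutes.


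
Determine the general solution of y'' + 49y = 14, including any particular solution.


Homogeneous part: r² + 49 = 0 ⇒ r = ±7i, so y_h = C₁cos(7x) + C₂sin(7x).
Try constant y_p = A; plug in: 49A = 14 ⇒ A = 2/7.
General solution: y = C₁cos(7x) + C₂sin(7x) + 2/7.


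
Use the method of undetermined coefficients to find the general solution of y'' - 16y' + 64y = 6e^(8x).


Characteristic polynomial (r - 8)² = 0; repeated root r = 8.
y_h = (C₁ + C₂x)e^(8x). Forcing matches the repeated root (resonance), so try y_p = Ax² e^(8x).
Substitute and solve for A: 2A = 6, so A = 3.
General solution: y = (C₁ + C₂x + 3x²)e^(8x).


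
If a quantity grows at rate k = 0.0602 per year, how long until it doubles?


Exponential growth: P(t) = P₀ e^(0.0602t). Set P(t)/P₀ = 2: e^(0.0602t) = 2.
Solve: t = ln(2)/0.0602 ≈ 11.51 years.


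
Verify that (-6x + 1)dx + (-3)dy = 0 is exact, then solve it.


Check exactness: ∂M/∂y = 0 and ∂N/∂x = 0; equal, so the equation is exact.
Integrate M with respect to x (treating y as constant): ∫M dx = -3x^2 + x + h(y).
Differentiate w.r.t. y and set equal to N: the x-dependent terms already match, leaving h'(y) = -3. Integrate: h(y) = -3y.
So F(x,y) = -3x^2 + x - 3y.
General solution: -3x^2 + x - 3y = C.


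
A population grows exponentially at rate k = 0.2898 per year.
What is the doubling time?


Exponential growth: P(t) = P₀ e^(0.2898t). Set P(t)/P₀ = 2: e^(0.2898t) = 2.
Solve: t = ln(2)/0.2898 ≈ 2.39 years.


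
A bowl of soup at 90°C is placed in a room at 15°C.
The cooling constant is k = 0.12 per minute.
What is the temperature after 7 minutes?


Newton's law: dT/dt = -k(T - T_a) has solution T(t) = T_a + (T₀ - T_a)e^(-kt).
Plug in T_a = 15, T₀ = 90, k = 0.12, t = 7: T(7) = 15 + (75)e^(-0.84) ≈ 47.4°C.


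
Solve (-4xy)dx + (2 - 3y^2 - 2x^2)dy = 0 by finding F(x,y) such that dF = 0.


Check exactness: ∂M/∂y = -4x and ∂N/∂x = -4x; equal, so the equation is exact.
Integrate M with respect to x (treating y as constant): ∫M dx = -2x^2y + h(y).
Differentiate w.r.t. y and set equal to N: the x-dependent terms already match, leaving h'(y) = 2 - 3y^2. Integrate: h(y) = 2y - y^3.
So F(x,y) = 2y - y^3 - 2x^2y.
General solution: 2y - y^3 - 2x^2y = C.


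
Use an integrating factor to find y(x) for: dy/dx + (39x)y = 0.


P(x) = 39x ⇒ μ = e^((39/2)x²).
Q(x) = 0 so μ y is constant: y = Ce^(-(39/2)x²).


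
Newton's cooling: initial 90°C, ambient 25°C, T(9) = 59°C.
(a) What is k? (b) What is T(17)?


Newton's law: T(t) = T_a + (T₀ - T_a)e^(-kt).
(a) Use T(9) = 59: (59 - 25)/(90 - 25) = e^(-k·9), so k = -ln(0.523)/9 ≈ 0.0720.
(b) Apply k to t = 17: T(17) = 25 + (65)e^(-1.224) ≈ 44.1°C.


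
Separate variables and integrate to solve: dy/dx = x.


Integrate both sides with respect to x: y = ∫ x dx = (1/2)x^2 + C.


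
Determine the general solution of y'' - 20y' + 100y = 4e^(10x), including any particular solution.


Characteristic polynomial (r - 10)² = 0; repeated root r = 10.
y_h = (C₁ + C₂x)e^(10x). Forcing matches the repeated root (resonance), so try y_p = Ax² e^(10x).
Substitute and solve for A: 2A = 4, so A = 2.
General solution: y = (C₁ + C₂x + 2x²)e^(10x).


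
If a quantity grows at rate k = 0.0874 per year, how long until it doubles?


Exponential growth: P(t) = P₀ e^(0.0874t). Set P(t)/P₀ = 2: e^(0.0874t) = 2.
Solve: t = ln(2)/0.0874 ≈ 7.93 years.


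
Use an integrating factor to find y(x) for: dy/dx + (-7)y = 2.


P(x) = -7 ⇒ μ = e^(-7x).
(μ y)' = 2e^(-7x) ⇒ μ y = -(2/7)e^(-7x) + C.
Divide by μ: y = -2/7 + Ce^(7x).


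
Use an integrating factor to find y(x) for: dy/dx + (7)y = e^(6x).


P(x) = 7 ⇒ μ = e^(7x).
(μ y)' = e^(13x) ⇒ μ y = e^(13x)/13 + C.
Divide by μ: y = (1/13)e^(6x) + Ce^(-7x).


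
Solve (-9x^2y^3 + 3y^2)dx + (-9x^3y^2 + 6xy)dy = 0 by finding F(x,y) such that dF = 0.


Check exactness: ∂M/∂y = -27x^2y^2 + 6y and ∂N/∂x = -27x^2y^2 + 6y; equal, so the equation is exact.
Integrate M with respect to x (treating y as constant): ∫M dx = -3x^3y^3 + 3xy^2 + h(y).
Differentiate w.r.t. y and set equal to N: all terms match, so h'(y) = 0 and h is a constant absorbed into C.
General solution: -3x^3y^3 + 3xy^2 = C.


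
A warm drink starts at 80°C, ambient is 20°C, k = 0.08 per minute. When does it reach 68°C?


From T(t) = T_a + (T₀ - T_a)e^(-kt), set T(t) = 68:
(68 - 20) / (80 - 20) = e^(-0.08t), so t = -ln(0.800)/0.08 ≈ 2.8 minutes.


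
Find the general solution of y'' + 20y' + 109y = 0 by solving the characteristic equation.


Characteristic equation: r² + 20r + 109 = 0.
Discriminant is negative; roots r = -10 ± 3i (complex conjugate pair).
General solution uses e^(α x)(C₁ cos(β x) + C₂ sin(β x)): y = e^(-10x)(C₁cos(3x) + C₂sin(3x)).


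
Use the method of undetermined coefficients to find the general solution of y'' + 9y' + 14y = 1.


Characteristic roots of r² + 9r + 14 = 0 are -7, -2.
y_h = C₁e^(-7x) + C₂e^(-2x).
Constant forcing; try y_p = A. Then 14A = 1 ⇒ A = 1/14.
General solution: y = C₁e^(-7x) + C₂e^(-2x) + 1/14.


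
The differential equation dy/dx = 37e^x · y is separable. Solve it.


Separate variables: dy/y = 37e^x dx.
Integrate: ln|y| = 37e^x + C₀.
Exponentiate: y = Ce^(37e^x).


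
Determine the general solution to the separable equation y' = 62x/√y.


Separate: √y dy = 62x dx.
Integrate: (2/3)y^(3/2) = 31x² + C.


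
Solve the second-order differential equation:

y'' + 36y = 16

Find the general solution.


Homogeneous part: r² + 36 = 0 ⇒ r = ±6i, so y_h = C₁cos(6x) + C₂sin(6x).
Try constant y_p = A; plug in: 36A = 16 ⇒ A = 4/9.
General solution: y = C₁cos(6x) + C₂sin(6x) + 4/9.


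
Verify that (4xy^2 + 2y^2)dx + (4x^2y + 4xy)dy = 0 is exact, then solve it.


Check exactness: ∂M/∂y = 8xy + 4y and ∂N/∂x = 8xy + 4y; equal, so the equation is exact.
Integrate M with respect to x (treating y as constant): ∫M dx = 2x^2y^2 + 2xy^2 + h(y).
Differentiate w.r.t. y and set equal to N: all terms match, so h'(y) = 0 and h is a constant absorbed into C.
General solution: 2x^2y^2 + 2xy^2 = C.


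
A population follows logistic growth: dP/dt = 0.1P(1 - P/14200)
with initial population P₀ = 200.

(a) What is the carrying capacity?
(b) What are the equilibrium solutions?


Logistic ODE dP/dt = 0.1P(1 - P/14200) has equilibria where dP/dt = 0, i.e. P = 0 or P = 14200.
The coefficient (1 - P/K) = 0 when P = K, identifying K = 14200 as the carrying capacity.
(a) K = 14200; (b) equilibria P = 0 and P = 14200.


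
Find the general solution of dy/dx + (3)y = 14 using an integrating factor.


P(x) = 3, Q(x) = 14; integrating factor μ = e^(3x).
(μ y)' = 14e^(3x) ⇒ μ y = (14/3)e^(3x) + C.
Divide by μ: y = 14/3 + Ce^(-3x).


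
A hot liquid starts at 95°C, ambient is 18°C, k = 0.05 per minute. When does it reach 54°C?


From T(t) = T_a + (T₀ - T_a)e^(-kt), set T(t) = 54:
(54 - 18) / (95 - 18) = e^(-0.05t), so t = -ln(0.468)/0.05 ≈ 15.2 minutes.


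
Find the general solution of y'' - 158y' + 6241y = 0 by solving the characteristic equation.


Characteristic equation: r² - 158r + 6241 = 0, i.e. (r - 79)² = 0.
Repeated root r = 79; include an x factor for the second linearly independent solution.
General solution: y = (C₁ + C₂x)e^(79x).


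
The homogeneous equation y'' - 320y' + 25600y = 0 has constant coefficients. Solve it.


Characteristic equation: r² - 320r + 25600 = 0, i.e. (r - 160)² = 0.
Repeated root r = 160; include an x factor for the second linearly independent solution.
General solution: y = (C₁ + C₂x)e^(160x).


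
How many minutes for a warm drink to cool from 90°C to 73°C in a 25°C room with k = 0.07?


From T(t) = T_a + (T₀ - T_a)e^(-kt), set T(t) = 73:
(73 - 25) / (90 - 25) = e^(-0.07t), so t = -ln(0.738)/0.07 ≈ 4.3 minutes.


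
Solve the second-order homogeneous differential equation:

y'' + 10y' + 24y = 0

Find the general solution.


Characteristic equation: r² + 10r + 24 = 0.
Factor: (r + 6)(r + 4) = 0 ⇒ r = -6, -4 (distinct real).
General solution: y = C₁e^(-6x) + C₂e^(-4x).


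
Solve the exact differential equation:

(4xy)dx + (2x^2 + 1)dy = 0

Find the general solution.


Check exactness: ∂M/∂y = 4x and ∂N/∂x = 4x; equal, so the equation is exact.
Integrate M with respect to x (treating y as constant): ∫M dx = 2x^2y + h(y).
Differentiate w.r.t. y and set equal to N: the x-dependent terms already match, leaving h'(y) = 1. Integrate: h(y) = y.
So F(x,y) = 2x^2y + y.
General solution: 2x^2y + y = C.


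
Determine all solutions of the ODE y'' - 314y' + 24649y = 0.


Characteristic equation: r² - 314r + 24649 = 0, i.e. (r - 157)² = 0.
Repeated root r = 157; include an x factor for the second linearly independent solution.
General solution: y = (C₁ + C₂x)e^(157x).


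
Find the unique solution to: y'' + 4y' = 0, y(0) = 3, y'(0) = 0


Characteristic roots of r² + 4r = 0 are -4, 0.
General solution y = c₁ e^(-4x) + c₂.
Apply y(0) = 3: c₁ + c₂ = 3. Apply y'(0) = 0: -4 c₁ + 0 c₂ = 0.
Solve: c₁ = 0, c₂ = 3.
Particular solution: y = 0e^(-4x) + 3.


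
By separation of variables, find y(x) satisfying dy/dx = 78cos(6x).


g(y) = 1, so integrate directly: y = ∫ 78cos(6x) dx = 13sin(6x) + C.


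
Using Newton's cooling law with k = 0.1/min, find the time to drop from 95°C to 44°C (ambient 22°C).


From T(t) = T_a + (T₀ - T_a)e^(-kt), set T(t) = 44:
(44 - 22) / (95 - 22) = e^(-0.1t), so t = -ln(0.301)/0.1 ≈ 12.0 minutes.


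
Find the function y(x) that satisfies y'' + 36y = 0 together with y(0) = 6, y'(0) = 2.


Characteristic roots of r² + 36 = 0 are ±6i, so y = C₁cos(6x) + C₂sin(6x).
Apply y(0) = 6: C₁ = 6. Differentiate and apply y'(0) = 2: 6·C₂ = 2, so C₂ = 1/3.
Particular solution: y = 6cos(6x) + (1/3)sin(6x).


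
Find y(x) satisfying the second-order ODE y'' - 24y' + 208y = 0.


Characteristic equation: r² - 24r + 208 = 0.
Discriminant is negative; roots r = 12 ± 8i (complex conjugate pair).
General solution uses e^(α x)(C₁ cos(β x) + C₂ sin(β x)): y = e^(12x)(C₁cos(8x) + C₂sin(8x)).


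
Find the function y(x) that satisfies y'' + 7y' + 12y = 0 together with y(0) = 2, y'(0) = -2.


Characteristic roots of r² + 7r + 12 = 0 are -4, -3.
General solution y = c₁ e^(-4x) + c₂ e^(-3x).
Apply y(0) = 2: c₁ + c₂ = 2. Apply y'(0) = -2: -4 c₁ - 3 c₂ = -2.
Solve: c₁ = -4, c₂ = 6.
Particular solution: y = -4e^(-4x) + 6e^(-3x).


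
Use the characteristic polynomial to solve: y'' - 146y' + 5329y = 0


Characteristic equation: r² - 146r + 5329 = 0, i.e. (r - 73)² = 0.
Repeated root r = 73; include an x factor for the second linearly independent solution.
General solution: y = (C₁ + C₂x)e^(73x).


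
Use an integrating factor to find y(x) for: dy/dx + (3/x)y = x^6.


P(x) = 3/x ⇒ μ = x^3.
(x^3 y)' = x^9 ⇒ x^3 y = x^10/(10) + C.
Solve for y: y = (1/10)x^7 + C/x^3.


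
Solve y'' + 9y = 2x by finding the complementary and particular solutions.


Homogeneous: r² + 9 = 0 ⇒ r = ±3i, y_h = C₁cos(3x) + C₂sin(3x).
Polynomial forcing; try y_p = Ax + B. Then y_p'' + 9 y_p = 9(Ax + B) = 2x, so B = 0 and A = 2/9.
General solution: y = C₁cos(3x) + C₂sin(3x) + (2/9)x.


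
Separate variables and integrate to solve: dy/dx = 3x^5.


Integrate both sides with respect to x: y = ∫ 3x^5 dx = (1/2)x^6 + C.


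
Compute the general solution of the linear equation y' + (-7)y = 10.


P(x) = -7 ⇒ μ = e^(-7x).
(μ y)' = 10e^(-7x) ⇒ μ y = -(10/7)e^(-7x) + C.
Divide by μ: y = -10/7 + Ce^(7x).


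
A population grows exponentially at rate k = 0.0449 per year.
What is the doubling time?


Exponential growth: P(t) = P₀ e^(0.0449t). Set P(t)/P₀ = 2: e^(0.0449t) = 2.
Solve: t = ln(2)/0.0449 ≈ 15.44 years.


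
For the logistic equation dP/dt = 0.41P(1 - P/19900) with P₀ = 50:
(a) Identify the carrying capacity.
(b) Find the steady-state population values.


Logistic ODE dP/dt = 0.41P(1 - P/19900) has equilibria where dP/dt = 0, i.e. P = 0 or P = 19900.
The coefficient (1 - P/K) = 0 when P = K, identifying K = 19900 as the carrying capacity.
(a) K = 19900; (b) equilibria P = 0 and P = 19900.


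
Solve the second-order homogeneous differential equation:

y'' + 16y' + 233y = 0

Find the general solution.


Characteristic equation: r² + 16r + 233 = 0.
Discriminant is negative; roots r = -8 ± 13i (complex conjugate pair).
General solution uses e^(α x)(C₁ cos(β x) + C₂ sin(β x)): y = e^(-8x)(C₁cos(13x) + C₂sin(13x)).


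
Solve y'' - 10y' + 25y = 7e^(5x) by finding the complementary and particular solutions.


Characteristic polynomial (r - 5)² = 0; repeated root r = 5.
y_h = (C₁ + C₂x)e^(5x). Forcing matches the repeated root (resonance), so try y_p = Ax² e^(5x).
Substitute and solve for A: 2A = 7, so A = 7/2.
General solution: y = (C₁ + C₂x + (7/2)x²)e^(5x).


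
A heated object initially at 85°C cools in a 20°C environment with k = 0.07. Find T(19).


Newton's law: dT/dt = -k(T - T_a) has solution T(t) = T_a + (T₀ - T_a)e^(-kt).
Plug in T_a = 20, T₀ = 85, k = 0.07, t = 19: T(19) = 20 + (65)e^(-1.33) ≈ 37.2°C.


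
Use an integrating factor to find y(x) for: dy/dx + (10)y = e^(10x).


P(x) = 10 ⇒ μ = e^(10x).
(μ y)' = e^(20x) ⇒ μ y = e^(20x)/20 + C.
Divide by μ: y = (1/20)e^(10x) + Ce^(-10x).


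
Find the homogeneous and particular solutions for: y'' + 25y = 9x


Homogeneous: r² + 25 = 0 ⇒ r = ±5i, y_h = C₁cos(5x) + C₂sin(5x).
Polynomial forcing; try y_p = Ax + B. Then y_p'' + 25 y_p = 25(Ax + B) = 9x, so B = 0 and A = 9/25.
General solution: y = C₁cos(5x) + C₂sin(5x) + (9/25)x.


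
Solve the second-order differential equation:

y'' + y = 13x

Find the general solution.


Homogeneous: r² + 1 = 0 ⇒ r = ±1i, y_h = C₁cos(x) + C₂sin(x).
Polynomial forcing; try y_p = Ax + B. Then y_p'' + 1 y_p = 1(Ax + B) = 13x, so B = 0 and A = 13.
General solution: y = C₁cos(x) + C₂sin(x) + 13x.


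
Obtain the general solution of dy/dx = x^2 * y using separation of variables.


Separate variables: dy/y = x^2 dx.
Integrate: ln|y| = (1/3)x^3 + C₀.
Exponentiate: y = Ce^((1/3)x^3).


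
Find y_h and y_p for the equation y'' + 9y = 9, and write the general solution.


Homogeneous part: r² + 9 = 0 ⇒ r = ±3i, so y_h = C₁cos(3x) + C₂sin(3x).
Try constant y_p = A; plug in: 9A = 9 ⇒ A = 1.
General solution: y = C₁cos(3x) + C₂sin(3x) + 1.


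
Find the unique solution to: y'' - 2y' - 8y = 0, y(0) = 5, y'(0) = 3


Characteristic roots of r² - 2r - 8 = 0 are 4, -2.
General solution y = c₁ e^(4x) + c₂ e^(-2x).
Apply y(0) = 5: c₁ + c₂ = 5. Apply y'(0) = 3: 4 c₁ - 2 c₂ = 3.
Solve: c₁ = 13/6, c₂ = 17/6.
Particular solution: y = (13/6)e^(4x) + (17/6)e^(-2x).


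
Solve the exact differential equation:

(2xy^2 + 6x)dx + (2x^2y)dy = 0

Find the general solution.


Check exactness: ∂M/∂y = 4xy and ∂N/∂x = 4xy; equal, so the equation is exact.
Integrate M with respect to x (treating y as constant): ∫M dx = x^2y^2 + 3x^2 + h(y).
Differentiate w.r.t. y and set equal to N: all terms match, so h'(y) = 0 and h is a constant absorbed into C.
General solution: x^2y^2 + 3x^2 = C.


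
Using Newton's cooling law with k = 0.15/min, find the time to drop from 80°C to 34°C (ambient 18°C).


From T(t) = T_a + (T₀ - T_a)e^(-kt), set T(t) = 34:
(34 - 18) / (80 - 18) = e^(-0.15t), so t = -ln(0.258)/0.15 ≈ 9.0 minutes.


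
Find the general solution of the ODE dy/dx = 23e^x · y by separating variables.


Separate variables: dy/y = 23e^x dx.
Integrate: ln|y| = 23e^x + C₀.
Exponentiate: y = Ce^(23e^x).


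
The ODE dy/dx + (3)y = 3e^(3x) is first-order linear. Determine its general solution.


P(x) = 3 ⇒ μ = e^(3x).
(μ y)' = 3e^(6x) ⇒ μ y = (3/6)e^(6x) + C.
Divide by μ: y = (1/2)e^(3x) + Ce^(-3x).


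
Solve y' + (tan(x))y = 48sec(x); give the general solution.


P(x) = tan(x) ⇒ μ = e^(∫tan(x)dx) = sec(x).
(sec(x) y)' = 48sec²(x) ⇒ sec(x) y = 48tan(x) + C.
Multiply by cos(x): y = 48sin(x) + C·cos(x).


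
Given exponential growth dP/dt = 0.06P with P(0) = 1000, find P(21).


The ODE dP/dt = 0.06P has solution P(t) = P(0)e^(0.06t).
Substitute P(0) = 1000 and t = 21: P(21) = 1000 e^(1.26) ≈ 3525.


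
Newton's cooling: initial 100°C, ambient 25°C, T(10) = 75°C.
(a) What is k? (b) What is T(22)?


Newton's law: T(t) = T_a + (T₀ - T_a)e^(-kt).
(a) Use T(10) = 75: (75 - 25)/(100 - 25) = e^(-k·10), so k = -ln(0.667)/10 ≈ 0.0405.
(b) Apply k to t = 22: T(22) = 25 + (75)e^(-0.892) ≈ 55.7°C.


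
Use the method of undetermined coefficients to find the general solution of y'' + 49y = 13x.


Homogeneous: r² + 49 = 0 ⇒ r = ±7i, y_h = C₁cos(7x) + C₂sin(7x).
Polynomial forcing; try y_p = Ax + B. Then y_p'' + 49 y_p = 49(Ax + B) = 13x, so B = 0 and A = 13/49.
General solution: y = C₁cos(7x) + C₂sin(7x) + (13/49)x.


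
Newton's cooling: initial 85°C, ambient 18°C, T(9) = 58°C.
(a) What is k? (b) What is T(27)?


Newton's law: T(t) = T_a + (T₀ - T_a)e^(-kt).
(a) Use T(9) = 58: (58 - 18)/(85 - 18) = e^(-k·9), so k = -ln(0.597)/9 ≈ 0.0573.
(b) Apply k to t = 27: T(27) = 18 + (67)e^(-1.547) ≈ 32.3°C.


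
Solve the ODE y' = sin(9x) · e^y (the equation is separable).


Separate: e^(-y) dy = sin(9x) dx.
Integrate: -e^(-y) = -(1/9)cos(9x) + C₀.
Rearrange: e^(-y) = (1/9)cos(9x) + C.


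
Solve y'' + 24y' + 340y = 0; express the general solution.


Characteristic equation: r² + 24r + 340 = 0.
Discriminant is negative; roots r = -12 ± 14i (complex conjugate pair).
General solution uses e^(α x)(C₁ cos(β x) + C₂ sin(β x)): y = e^(-12x)(C₁cos(14x) + C₂sin(14x)).


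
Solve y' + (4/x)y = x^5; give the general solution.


P(x) = 4/x ⇒ μ = x^4.
(x^4 y)' = x^9 ⇒ x^4 y = x^10/(10) + C.
Solve for y: y = (1/10)x^6 + C/x^4.


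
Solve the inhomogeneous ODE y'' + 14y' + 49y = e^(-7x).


Characteristic polynomial (r + 7)² = 0; repeated root r = -7.
y_h = (C₁ + C₂x)e^(-7x). Forcing matches the repeated root (resonance), so try y_p = Ax² e^(-7x).
Substitute and solve for A: 2A = 1, so A = 1/2.
General solution: y = (C₁ + C₂x + (1/2)x²)e^(-7x).


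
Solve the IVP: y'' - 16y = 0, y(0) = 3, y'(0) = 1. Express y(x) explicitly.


Characteristic roots of r² - 16 = 0 are 4, -4.
General solution y = c₁ e^(4x) + c₂ e^(-4x).
Apply y(0) = 3: c₁ + c₂ = 3. Apply y'(0) = 1: 4 c₁ - 4 c₂ = 1.
Solve: c₁ = 13/8, c₂ = 11/8.
Particular solution: y = (13/8)e^(4x) + (11/8)e^(-4x).


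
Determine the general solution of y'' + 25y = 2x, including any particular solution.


Homogeneous: r² + 25 = 0 ⇒ r = ±5i, y_h = C₁cos(5x) + C₂sin(5x).
Polynomial forcing; try y_p = Ax + B. Then y_p'' + 25 y_p = 25(Ax + B) = 2x, so B = 0 and A = 2/25.
General solution: y = C₁cos(5x) + C₂sin(5x) + (2/25)x.


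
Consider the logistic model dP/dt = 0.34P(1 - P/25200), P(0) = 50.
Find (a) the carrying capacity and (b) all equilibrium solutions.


Logistic ODE dP/dt = 0.34P(1 - P/25200) has equilibria where dP/dt = 0, i.e. P = 0 or P = 25200.
The coefficient (1 - P/K) = 0 when P = K, identifying K = 25200 as the carrying capacity.
(a) K = 25200; (b) equilibria P = 0 and P = 25200.


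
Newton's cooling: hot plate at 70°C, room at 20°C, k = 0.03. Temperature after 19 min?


Newton's law: dT/dt = -k(T - T_a) has solution T(t) = T_a + (T₀ - T_a)e^(-kt).
Plug in T_a = 20, T₀ = 70, k = 0.03, t = 19: T(19) = 20 + (50)e^(-0.57) ≈ 48.3°C.


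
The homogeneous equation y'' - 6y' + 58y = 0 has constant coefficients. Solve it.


Characteristic equation: r² - 6r + 58 = 0.
Discriminant is negative; roots r = 3 ± 7i (complex conjugate pair).
General solution uses e^(α x)(C₁ cos(β x) + C₂ sin(β x)): y = e^(3x)(C₁cos(7x) + C₂sin(7x)).


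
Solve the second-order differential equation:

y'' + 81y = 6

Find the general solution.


Homogeneous part: r² + 81 = 0 ⇒ r = ±9i, so y_h = C₁cos(9x) + C₂sin(9x).
Try constant y_p = A; plug in: 81A = 6 ⇒ A = 2/27.
General solution: y = C₁cos(9x) + C₂sin(9x) + 2/27.


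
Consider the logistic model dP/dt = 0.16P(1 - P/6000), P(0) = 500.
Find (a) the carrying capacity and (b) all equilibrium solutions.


Logistic ODE dP/dt = 0.16P(1 - P/6000) has equilibria where dP/dt = 0, i.e. P = 0 or P = 6000.
The coefficient (1 - P/K) = 0 when P = K, identifying K = 6000 as the carrying capacity.
(a) K = 6000; (b) equilibria P = 0 and P = 6000.


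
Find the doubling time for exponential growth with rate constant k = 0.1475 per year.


Exponential growth: P(t) = P₀ e^(0.1475t). Set P(t)/P₀ = 2: e^(0.1475t) = 2.
Solve: t = ln(2)/0.1475 ≈ 4.70 years.


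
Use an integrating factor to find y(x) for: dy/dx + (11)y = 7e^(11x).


P(x) = 11 ⇒ μ = e^(11x).
(μ y)' = 7e^(22x) ⇒ μ y = (7/22)e^(22x) + C.
Divide by μ: y = (7/22)e^(11x) + Ce^(-11x).


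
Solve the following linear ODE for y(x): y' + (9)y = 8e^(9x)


P(x) = 9 ⇒ μ = e^(9x).
(μ y)' = 8e^(18x) ⇒ μ y = (8/18)e^(18x) + C.
Divide by μ: y = (4/9)e^(9x) + Ce^(-9x).


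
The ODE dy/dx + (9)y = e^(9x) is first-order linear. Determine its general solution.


P(x) = 9 ⇒ μ = e^(9x).
(μ y)' = e^(18x) ⇒ μ y = (1/18)e^(18x) + C.
Divide by μ: y = (1/18)e^(9x) + Ce^(-9x).


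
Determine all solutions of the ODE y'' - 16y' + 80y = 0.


Characteristic equation: r² - 16r + 80 = 0.
Discriminant is negative; roots r = 8 ± 4i (complex conjugate pair).
General solution uses e^(α x)(C₁ cos(β x) + C₂ sin(β x)): y = e^(8x)(C₁cos(4x) + C₂sin(4x)).


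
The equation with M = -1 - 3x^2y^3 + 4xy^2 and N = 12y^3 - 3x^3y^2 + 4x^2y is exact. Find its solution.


Check exactness: ∂M/∂y = -9x^2y^2 + 8xy and ∂N/∂x = -9x^2y^2 + 8xy; equal, so the equation is exact.
Integrate M with respect to x (treating y as constant): ∫M dx = -x - x^3y^3 + 2x^2y^2 + h(y).
Differentiate w.r.t. y and set equal to N: the x-dependent terms already match, leaving h'(y) = 12y^3. Integrate: h(y) = 3y^4.
So F(x,y) = 3y^4 - x - x^3y^3 + 2x^2y^2.
General solution: 3y^4 - x - x^3y^3 + 2x^2y^2 = C.


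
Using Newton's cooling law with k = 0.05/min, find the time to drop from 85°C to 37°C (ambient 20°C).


From T(t) = T_a + (T₀ - T_a)e^(-kt), set T(t) = 37:
(37 - 20) / (85 - 20) = e^(-0.05t), so t = -ln(0.262)/0.05 ≈ 26.8 minutes.


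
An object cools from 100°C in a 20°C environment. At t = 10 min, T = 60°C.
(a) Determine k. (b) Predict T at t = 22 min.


Newton's law: T(t) = T_a + (T₀ - T_a)e^(-kt).
(a) Use T(10) = 60: (60 - 20)/(100 - 20) = e^(-k·10), so k = -ln(0.500)/10 ≈ 0.0693.
(b) Apply k to t = 22: T(22) = 20 + (80)e^(-1.525) ≈ 37.4°C.


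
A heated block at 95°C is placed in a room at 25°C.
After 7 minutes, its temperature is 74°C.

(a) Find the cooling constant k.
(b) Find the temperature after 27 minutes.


Newton's law: T(t) = T_a + (T₀ - T_a)e^(-kt).
(a) Use T(7) = 74: (74 - 25)/(95 - 25) = e^(-k·7), so k = -ln(0.700)/7 ≈ 0.0510.
(b) Apply k to t = 27: T(27) = 25 + (70)e^(-1.376) ≈ 42.7°C.


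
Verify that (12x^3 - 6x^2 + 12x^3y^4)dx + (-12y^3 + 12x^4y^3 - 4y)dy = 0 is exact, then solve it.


Check exactness: ∂M/∂y = 48x^3y^3 and ∂N/∂x = 48x^3y^3; equal, so the equation is exact.
Integrate M with respect to x (treating y as constant): ∫M dx = 3x^4 - 2x^3 + 3x^4y^4 + h(y).
Differentiate w.r.t. y and set equal to N: the x-dependent terms already match, leaving h'(y) = -12y^3 - 4y. Integrate: h(y) = -3y^4 - 2y^2.
So F(x,y) = 3x^4 - 3y^4 - 2x^3 + 3x^4y^4 - 2y^2.
General solution: 3x^4 - 3y^4 - 2x^3 + 3x^4y^4 - 2y^2 = C.


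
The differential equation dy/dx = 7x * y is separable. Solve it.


Separate variables: dy/y = 7x dx.
Integrate: ln|y| = (7/2)x^2 + C₀.
Exponentiate: y = Ce^((7/2)x^2).


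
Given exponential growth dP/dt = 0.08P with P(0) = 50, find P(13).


The ODE dP/dt = 0.08P has solution P(t) = P(0)e^(0.08t).
Substitute P(0) = 50 and t = 13: P(13) = 50 e^(1.04) ≈ 141.


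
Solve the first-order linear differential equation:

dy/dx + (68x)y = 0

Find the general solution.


P(x) = 68x ⇒ μ = e^(34x²).
Q(x) = 0 so μ y is constant: y = Ce^(-34x²).


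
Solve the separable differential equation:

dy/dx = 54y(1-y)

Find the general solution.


Separate: dy/[y(1-y)] = 54 dx.
Partial fractions: 1/[y(1-y)] = 1/y + 1/(1-y).
Integrate: ln|y/(1-y)| = 54x + C₀.
Solve for y: y = 1/(1 + Ce^(-54x)).


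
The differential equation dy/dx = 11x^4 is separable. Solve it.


Integrate both sides with respect to x: y = ∫ 11x^4 dx = (11/5)x^5 + C.


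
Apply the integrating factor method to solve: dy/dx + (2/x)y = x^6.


P(x) = 2/x ⇒ μ = x^2.
(x^2 y)' = x^2·x^6 = x^8.
Integrate: x^2 y = x^9/(9) + C.
Solve for y: y = (1/9)x^7 + C/x^2.


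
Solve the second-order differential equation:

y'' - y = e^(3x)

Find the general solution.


Characteristic roots of r² - 1 = 0 are -1, 1.
y_h = C₁e^(-x) + C₂e^(x).
Forcing exponent 3 is not a characteristic root; try y_p = Ae^(3x).
Substitute: A·(9 + (0)·3 + (-1)) = A·8 = 1, so A = 1/8.
General solution: y = C₁e^(-x) + C₂e^(x) + (1/8)e^(3x).


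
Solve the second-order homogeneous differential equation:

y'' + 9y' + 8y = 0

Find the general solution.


Characteristic equation: r² + 9r + 8 = 0.
Factor: (r + 8)(r + 1) = 0 ⇒ r = -8, -1 (distinct real).
General solution: y = C₁e^(-8x) + C₂e^(-x).


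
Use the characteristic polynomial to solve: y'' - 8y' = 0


Characteristic equation: r² - 8r = 0.
Factor: (r - 0)(r - 8) = 0 ⇒ r = 0, 8 (distinct real).
General solution: y = C₁ + C₂e^(8x).


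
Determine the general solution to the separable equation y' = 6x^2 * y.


Separate variables: dy/y = 6x^2 dx.
Integrate: ln|y| = 2x^3 + C₀.
Exponentiate: y = Ce^(2x^3).


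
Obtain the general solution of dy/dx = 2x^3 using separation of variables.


Integrate both sides with respect to x: y = ∫ 2x^3 dx = (1/2)x^4 + C.


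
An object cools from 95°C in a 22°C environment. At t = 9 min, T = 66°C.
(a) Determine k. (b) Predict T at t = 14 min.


Newton's law: T(t) = T_a + (T₀ - T_a)e^(-kt).
(a) Use T(9) = 66: (66 - 22)/(95 - 22) = e^(-k·9), so k = -ln(0.603)/9 ≈ 0.0563.
(b) Apply k to t = 14: T(14) = 22 + (73)e^(-0.788) ≈ 55.2°C.


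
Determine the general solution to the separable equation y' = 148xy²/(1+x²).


Separate: dy/y² = 148x/(1+x²) dx.
Integrate LHS: ∫ dy/y² = -1/y.
Integrate RHS via u = 1+x²: 74ln(1+x²) + C.
Result: -1/y = 74ln(1+x²) + C.


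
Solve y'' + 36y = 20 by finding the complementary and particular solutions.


Homogeneous part: r² + 36 = 0 ⇒ r = ±6i, so y_h = C₁cos(6x) + C₂sin(6x).
Try constant y_p = A; plug in: 36A = 20 ⇒ A = 5/9.
General solution: y = C₁cos(6x) + C₂sin(6x) + 5/9.


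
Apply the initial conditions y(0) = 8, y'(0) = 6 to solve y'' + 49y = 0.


Characteristic roots of r² + 49 = 0 are ±7i, so y = C₁cos(7x) + C₂sin(7x).
Apply y(0) = 8: C₁ = 8. Differentiate and apply y'(0) = 6: 7·C₂ = 6, so C₂ = 6/7.
Particular solution: y = 8cos(7x) + (6/7)sin(7x).


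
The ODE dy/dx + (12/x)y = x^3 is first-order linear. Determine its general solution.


P(x) = 12/x ⇒ μ = x^12.
(x^12 y)' = x^15 ⇒ x^12 y = x^16/(16) + C.
Solve for y: y = (1/16)x^4 + C/x^12.


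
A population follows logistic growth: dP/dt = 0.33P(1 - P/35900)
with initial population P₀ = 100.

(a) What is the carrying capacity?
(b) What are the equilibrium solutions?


Logistic ODE dP/dt = 0.33P(1 - P/35900) has equilibria where dP/dt = 0, i.e. P = 0 or P = 35900.
The coefficient (1 - P/K) = 0 when P = K, identifying K = 35900 as the carrying capacity.
(a) K = 35900; (b) equilibria P = 0 and P = 35900.


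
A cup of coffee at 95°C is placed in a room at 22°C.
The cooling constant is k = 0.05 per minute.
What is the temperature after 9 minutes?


Newton's law: dT/dt = -k(T - T_a) has solution T(t) = T_a + (T₀ - T_a)e^(-kt).
Plug in T_a = 22, T₀ = 95, k = 0.05, t = 9: T(9) = 22 + (73)e^(-0.45) ≈ 68.5°C.


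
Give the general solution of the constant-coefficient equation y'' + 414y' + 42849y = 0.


Characteristic equation: r² + 414r + 42849 = 0, i.e. (r + 207)² = 0.
Repeated root r = -207; include an x factor for the second linearly independent solution.
General solution: y = (C₁ + C₂x)e^(-207x).


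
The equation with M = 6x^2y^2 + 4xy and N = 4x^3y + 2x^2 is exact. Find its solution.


Check exactness: ∂M/∂y = 12x^2y + 4x and ∂N/∂x = 12x^2y + 4x; equal, so the equation is exact.
Integrate M with respect to x (treating y as constant): ∫M dx = 2x^3y^2 + 2x^2y + h(y).
Differentiate w.r.t. y and set equal to N: all terms match, so h'(y) = 0 and h is a constant absorbed into C.
General solution: 2x^3y^2 + 2x^2y = C.


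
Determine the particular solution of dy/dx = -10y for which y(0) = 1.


General solution of y' = -10y is y = Ce^(-10x).
Apply y(0) = 1: C = 1.
Particular solution: y = e^(-10x).


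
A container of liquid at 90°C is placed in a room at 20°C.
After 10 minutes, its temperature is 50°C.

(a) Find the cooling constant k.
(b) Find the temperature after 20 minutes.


Newton's law: T(t) = T_a + (T₀ - T_a)e^(-kt).
(a) Use T(10) = 50: (50 - 20)/(90 - 20) = e^(-k·10), so k = -ln(0.429)/10 ≈ 0.0847.
(b) Apply k to t = 20: T(20) = 20 + (70)e^(-1.695) ≈ 32.9°C.


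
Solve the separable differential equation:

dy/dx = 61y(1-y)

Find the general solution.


Separate: dy/[y(1-y)] = 61 dx.
Partial fractions: 1/[y(1-y)] = 1/y + 1/(1-y).
Integrate: ln|y/(1-y)| = 61x + C₀.
Solve for y: y = 1/(1 + Ce^(-61x)).


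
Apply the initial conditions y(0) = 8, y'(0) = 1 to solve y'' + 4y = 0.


Characteristic roots of r² + 4 = 0 are ±2i, so y = C₁cos(2x) + C₂sin(2x).
Apply y(0) = 8: C₁ = 8. Differentiate and apply y'(0) = 1: 2·C₂ = 1, so C₂ = 1/2.
Particular solution: y = 8cos(2x) + (1/2)sin(2x).


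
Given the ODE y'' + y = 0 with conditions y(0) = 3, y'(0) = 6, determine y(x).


Characteristic roots of r² + 1 = 0 are ±1i, so y = C₁cos(x) + C₂sin(x).
Apply y(0) = 3: C₁ = 3. Differentiate and apply y'(0) = 6: 1·C₂ = 6, so C₂ = 6.
Particular solution: y = 3cos(x) + 6sin(x).


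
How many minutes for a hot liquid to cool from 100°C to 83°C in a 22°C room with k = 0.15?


From T(t) = T_a + (T₀ - T_a)e^(-kt), set T(t) = 83:
(83 - 22) / (100 - 22) = e^(-0.15t), so t = -ln(0.782)/0.15 ≈ 1.6 minutes.


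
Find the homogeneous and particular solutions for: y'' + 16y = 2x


Homogeneous: r² + 16 = 0 ⇒ r = ±4i, y_h = C₁cos(4x) + C₂sin(4x).
Polynomial forcing; try y_p = Ax + B. Then y_p'' + 16 y_p = 16(Ax + B) = 2x, so B = 0 and A = 1/8.
General solution: y = C₁cos(4x) + C₂sin(4x) + (1/8)x.


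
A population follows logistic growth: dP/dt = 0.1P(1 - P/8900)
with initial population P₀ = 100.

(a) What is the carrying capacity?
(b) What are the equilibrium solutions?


Logistic ODE dP/dt = 0.1P(1 - P/8900) has equilibria where dP/dt = 0, i.e. P = 0 or P = 8900.
The coefficient (1 - P/K) = 0 when P = K, identifying K = 8900 as the carrying capacity.
(a) K = 8900; (b) equilibria P = 0 and P = 8900.


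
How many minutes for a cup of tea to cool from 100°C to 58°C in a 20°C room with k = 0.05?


From T(t) = T_a + (T₀ - T_a)e^(-kt), set T(t) = 58:
(58 - 20) / (100 - 20) = e^(-0.05t), so t = -ln(0.475)/0.05 ≈ 14.9 minutes.


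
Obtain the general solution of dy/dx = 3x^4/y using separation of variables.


Separate variables: y dy = 3x^4 dx.
Integrate both sides: y²/2 = (3/5)x^5 + C₀.
Multiply by 2: y² = (6/5)x^5 + C.


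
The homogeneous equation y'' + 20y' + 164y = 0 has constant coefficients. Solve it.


Characteristic equation: r² + 20r + 164 = 0.
Discriminant is negative; roots r = -10 ± 8i (complex conjugate pair).
General solution uses e^(α x)(C₁ cos(β x) + C₂ sin(β x)): y = e^(-10x)(C₁cos(8x) + C₂sin(8x)).


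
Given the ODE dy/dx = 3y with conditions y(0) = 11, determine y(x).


General solution of y' = 3y is y = Ce^(3x).
Apply y(0) = 11: C = 11.
Particular solution: y = 11e^(3x).


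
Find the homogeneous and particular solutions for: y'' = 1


Characteristic polynomial (r - 0)² = 0; repeated root r = 0.
y_h = (C₁ + C₂x). Forcing matches the repeated root (resonance), so try y_p = Ax².
Substitute and solve for A: 2A = 1, so A = 1/2.
General solution: y = C₁ + C₂x + (1/2)x².


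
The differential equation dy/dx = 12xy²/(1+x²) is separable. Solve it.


Separate: dy/y² = 12x/(1+x²) dx.
Integrate LHS: ∫ dy/y² = -1/y.
Integrate RHS via u = 1+x²: 6ln(1+x²) + C.
Result: -1/y = 6ln(1+x²) + C.


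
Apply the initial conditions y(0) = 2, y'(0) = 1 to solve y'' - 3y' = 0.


Characteristic roots of r² - 3r = 0 are 3, 0.
General solution y = c₁ e^(3x) + c₂.
Apply y(0) = 2: c₁ + c₂ = 2. Apply y'(0) = 1: 3 c₁ + 0 c₂ = 1.
Solve: c₁ = 1/3, c₂ = 5/3.
Particular solution: y = (1/3)e^(3x) + 5/3.


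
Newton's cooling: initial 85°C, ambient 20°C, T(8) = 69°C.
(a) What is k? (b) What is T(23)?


Newton's law: T(t) = T_a + (T₀ - T_a)e^(-kt).
(a) Use T(8) = 69: (69 - 20)/(85 - 20) = e^(-k·8), so k = -ln(0.754)/8 ≈ 0.0353.
(b) Apply k to t = 23: T(23) = 20 + (65)e^(-0.812) ≈ 48.8°C.


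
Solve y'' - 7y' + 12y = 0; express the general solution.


Characteristic equation: r² - 7r + 12 = 0.
Factor: (r - 4)(r - 3) = 0 ⇒ r = 4, 3 (distinct real).
General solution: y = C₁e^(4x) + C₂e^(3x).
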